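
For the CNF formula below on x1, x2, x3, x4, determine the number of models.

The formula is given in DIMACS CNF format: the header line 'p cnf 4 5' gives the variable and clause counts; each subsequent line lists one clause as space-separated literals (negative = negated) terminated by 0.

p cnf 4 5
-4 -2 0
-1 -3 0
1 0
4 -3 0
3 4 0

1

There are 2^4 = 16 truth assignments over (x1, x2, x3, x4).
Check each against the 5 clauses (columns in the order x1, x2, x3, x4):
  F F F F  ✗ fails (x1)
  F F F T  ✗ fails (x1)
  F F T F  ✗ fails (x1)
  F F T T  ✗ fails (x1)
  F T F F  ✗ fails (x1)
  F T F T  ✗ fails (¬x4 ∨ ¬x2)
  F T T F  ✗ fails (x1)
  F T T T  ✗ fails (¬x4 ∨ ¬x2)
  T F F F  ✗ fails (x3 ∨ x4)
  T F F T  ✓ satisfies all
  T F T F  ✗ fails (¬x1 ∨ ¬x3)
  T F T T  ✗ fails (¬x1 ∨ ¬x3)
  T T F F  ✗ fails (x3 ∨ x4)
  T T F T  ✗ fails (¬x4 ∨ ¬x2)
  T T T F  ✗ fails (¬x1 ∨ ¬x3)
  T T T T  ✗ fails (¬x4 ∨ ¬x2)
1 of the 16 rows is a model.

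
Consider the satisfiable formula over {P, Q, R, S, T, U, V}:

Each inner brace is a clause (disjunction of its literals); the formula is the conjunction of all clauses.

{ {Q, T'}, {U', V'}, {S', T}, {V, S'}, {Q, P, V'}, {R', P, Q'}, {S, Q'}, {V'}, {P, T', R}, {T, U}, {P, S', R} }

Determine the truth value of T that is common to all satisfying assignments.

False

Suppose T = 1.
From the singleton clause (Q), Q = 1.
From the singleton clause (S), S = 1.
From the singleton clause (V), V = 1.
That conflicts with the unit clause (V').
So every satisfying assignment has T = False.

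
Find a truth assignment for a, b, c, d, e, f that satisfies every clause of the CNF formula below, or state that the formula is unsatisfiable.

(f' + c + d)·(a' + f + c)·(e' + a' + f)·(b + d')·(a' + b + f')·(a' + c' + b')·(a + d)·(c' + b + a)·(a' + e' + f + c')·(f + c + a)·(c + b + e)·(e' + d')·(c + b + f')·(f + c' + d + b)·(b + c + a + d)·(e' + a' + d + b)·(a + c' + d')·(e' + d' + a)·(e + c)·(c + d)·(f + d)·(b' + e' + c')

UNSATISFIABLE

Branch on b: set b = 1.
Branch on a: set a = 0.
The clause (d) is unit, so d = 1.
The clause (e') is unit, so e = 0.
The clause (c') is unit, so c = 0.
But (c) is also a unit clause — contradiction.
So a must be the other value — set a = 1.
The clause (c') is unit, so c = 0.
The clause (f) is unit, so f = 1.
The clause (d) is unit, so d = 1.
The clause (e') is unit, so e = 0.
But (e) is also a unit clause — contradiction.
Both values of a lead to a conflict.
So b must be the other value — set b = 0.
The clause (d') is unit, so d = 0.
The clause (a) is unit, so a = 1.
The clause (f') is unit, so f = 0.
But (f) is also a unit clause — contradiction.
Both values of b lead to a conflict.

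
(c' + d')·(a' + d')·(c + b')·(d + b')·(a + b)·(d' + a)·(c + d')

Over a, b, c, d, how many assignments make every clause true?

There are 2^4 = 16 truth assignments over (a, b, c, d).
Check each against the 7 clauses (columns in the order a, b, c, d):
  F F F F  ✗ fails (a + b)
  F F F T  ✗ fails (a + b)
  F F T F  ✗ fails (a + b)
  F F T T  ✗ fails (c' + d')
  F T F F  ✗ fails (c + b')
  F T F T  ✗ fails (c + b')
  F T T F  ✗ fails (d + b')
  F T T T  ✗ fails (c' + d')
  T F F F  ✓ satisfies all
  T F F T  ✗ fails (a' + d')
  T F T F  ✓ satisfies all
  T F T T  ✗ fails (c' + d')
  T T F F  ✗ fails (c + b')
  T T F T  ✗ fails (a' + d')
  T T T F  ✗ fails (d + b')
  T T T T  ✗ fails (c' + d')
2 of the 16 rows are models.

2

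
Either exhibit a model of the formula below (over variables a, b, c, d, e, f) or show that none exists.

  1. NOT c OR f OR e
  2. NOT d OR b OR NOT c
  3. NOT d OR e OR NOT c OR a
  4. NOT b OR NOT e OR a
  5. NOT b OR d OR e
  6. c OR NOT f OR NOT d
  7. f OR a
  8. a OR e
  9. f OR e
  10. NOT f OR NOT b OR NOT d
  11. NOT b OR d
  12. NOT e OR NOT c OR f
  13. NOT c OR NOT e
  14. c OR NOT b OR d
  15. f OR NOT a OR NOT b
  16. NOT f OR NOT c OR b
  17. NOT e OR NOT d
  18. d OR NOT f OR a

a: true, b: false, c: false, d: false, e: true, f: true

Case f = true:
Case c = false:
The clause (NOT d) is unit, so d = false.
The clause (NOT b) is unit, so b = false.
The clause (a) is unit, so a = true.
No clause remains; e is free.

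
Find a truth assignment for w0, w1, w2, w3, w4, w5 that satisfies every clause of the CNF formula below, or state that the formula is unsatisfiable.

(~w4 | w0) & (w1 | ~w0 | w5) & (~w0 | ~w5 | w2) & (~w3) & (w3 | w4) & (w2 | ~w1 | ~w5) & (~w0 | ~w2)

From the singleton clause (~w3), w3 = 0.
From the singleton clause (w4), w4 = 1.
From the singleton clause (w0), w0 = 1.
From the singleton clause (~w2), w2 = 0.
From the singleton clause (~w5), w5 = 0.
From the singleton clause (w1), w1 = 1.
All clauses are satisfied.

w0=1, w1=1, w2=0, w3=0, w4=1, w5=0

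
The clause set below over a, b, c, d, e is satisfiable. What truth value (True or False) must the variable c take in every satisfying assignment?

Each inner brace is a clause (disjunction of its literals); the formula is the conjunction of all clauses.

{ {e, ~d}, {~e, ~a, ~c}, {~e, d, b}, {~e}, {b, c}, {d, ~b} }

True

Suppose c = 0.
Unit clause (~e) forces e = 0.
Unit clause (~d) forces d = 0.
Unit clause (b) forces b = 1.
Now (~b) is unsatisfied and unit — conflict.
So every satisfying assignment has c = True.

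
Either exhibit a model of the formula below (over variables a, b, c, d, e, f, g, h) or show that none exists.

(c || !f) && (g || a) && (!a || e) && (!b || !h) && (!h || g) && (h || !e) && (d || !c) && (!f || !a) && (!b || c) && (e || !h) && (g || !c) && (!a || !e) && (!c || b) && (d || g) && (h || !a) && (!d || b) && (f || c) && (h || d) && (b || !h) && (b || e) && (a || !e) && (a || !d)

Suppose c = true.
Unit clause (d) forces d = true.
Unit clause (g) forces g = true.
Unit clause (b) forces b = true.
Unit clause (!h) forces h = false.
Unit clause (!e) forces e = false.
Unit clause (!a) forces a = false.
But (a) is also a unit clause — contradiction.
That branch fails; take c = false instead.
Unit clause (!f) forces f = false.
But (f) is also a unit clause — contradiction.
Both values of c lead to a conflict.

UNSATISFIABLE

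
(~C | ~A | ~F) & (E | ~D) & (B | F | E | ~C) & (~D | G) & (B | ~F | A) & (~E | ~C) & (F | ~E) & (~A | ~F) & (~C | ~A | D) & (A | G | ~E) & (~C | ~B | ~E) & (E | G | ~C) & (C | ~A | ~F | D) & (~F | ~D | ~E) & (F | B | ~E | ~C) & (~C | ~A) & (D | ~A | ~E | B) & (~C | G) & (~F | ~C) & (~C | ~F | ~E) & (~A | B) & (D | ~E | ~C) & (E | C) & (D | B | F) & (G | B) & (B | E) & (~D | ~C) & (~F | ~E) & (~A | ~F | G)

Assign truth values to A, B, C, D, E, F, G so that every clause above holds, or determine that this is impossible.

Case E = 0:
The clause (~D) is unit, so D = 0.
The clause (C) is unit, so C = 1.
The clause (~A) is unit, so A = 0.
The clause (G) is unit, so G = 1.
The clause (~F) is unit, so F = 0.
The clause (B) is unit, so B = 1.
All clauses are satisfied.

A=0,  B=1,  C=1,  D=0,  E=0,  F=0,  G=1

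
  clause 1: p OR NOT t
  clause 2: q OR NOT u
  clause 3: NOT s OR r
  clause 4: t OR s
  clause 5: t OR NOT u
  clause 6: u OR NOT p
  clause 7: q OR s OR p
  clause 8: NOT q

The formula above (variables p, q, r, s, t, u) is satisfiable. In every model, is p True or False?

False

Suppose p = true.
(u) alone gives u = true.
(q) alone gives q = true.
But (NOT q) is also a unit clause — contradiction.
So every satisfying assignment has p = False.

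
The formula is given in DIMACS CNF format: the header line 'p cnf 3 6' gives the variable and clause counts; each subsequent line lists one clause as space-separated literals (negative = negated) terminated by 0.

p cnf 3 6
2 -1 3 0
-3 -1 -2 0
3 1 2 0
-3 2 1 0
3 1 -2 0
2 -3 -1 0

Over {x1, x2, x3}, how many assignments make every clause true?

There are 2^3 = 8 truth assignments over (x1, x2, x3).
Check each against the 6 clauses (columns in the order x1, x2, x3):
  F F F  ✗ fails (x3 ∨ x1 ∨ x2)
  F F T  ✗ fails (¬x3 ∨ x2 ∨ x1)
  F T F  ✗ fails (x3 ∨ x1 ∨ ¬x2)
  F T T  ✓ satisfies all
  T F F  ✗ fails (x2 ∨ ¬x1 ∨ x3)
  T F T  ✗ fails (x2 ∨ ¬x3 ∨ ¬x1)
  T T F  ✓ satisfies all
  T T T  ✗ fails (¬x3 ∨ ¬x1 ∨ ¬x2)
2 of the 8 rows are models.

2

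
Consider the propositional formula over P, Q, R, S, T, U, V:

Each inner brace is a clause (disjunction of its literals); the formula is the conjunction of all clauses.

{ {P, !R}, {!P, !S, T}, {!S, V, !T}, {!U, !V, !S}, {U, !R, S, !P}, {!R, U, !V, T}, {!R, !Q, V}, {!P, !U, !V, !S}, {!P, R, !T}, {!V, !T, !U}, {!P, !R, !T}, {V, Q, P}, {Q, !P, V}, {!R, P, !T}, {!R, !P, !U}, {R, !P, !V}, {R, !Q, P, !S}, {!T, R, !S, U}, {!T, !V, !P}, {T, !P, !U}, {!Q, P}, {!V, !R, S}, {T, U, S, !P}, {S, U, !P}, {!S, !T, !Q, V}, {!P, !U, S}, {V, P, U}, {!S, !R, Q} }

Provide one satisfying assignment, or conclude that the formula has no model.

P: false,  Q: false,  R: false,  S: false,  T: false,  U: false,  V: true

Branch on P: set P = false.
Unit clause (!R) forces R = false.
Unit clause (!Q) forces Q = false.
Unit clause (V) forces V = true.
Branch on U: set U = false.
Branch on T: set T = false.
Every clause is now satisfied; S is unconstrained.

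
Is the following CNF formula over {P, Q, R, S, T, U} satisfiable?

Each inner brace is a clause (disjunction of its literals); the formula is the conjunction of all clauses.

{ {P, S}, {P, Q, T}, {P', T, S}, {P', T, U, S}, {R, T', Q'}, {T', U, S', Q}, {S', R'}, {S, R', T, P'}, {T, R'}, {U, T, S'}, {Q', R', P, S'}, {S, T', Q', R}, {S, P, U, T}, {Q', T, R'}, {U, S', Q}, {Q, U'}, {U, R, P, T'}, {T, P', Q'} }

Satisfiable

Branch on P: set P = 1.
Branch on T: set T = 1.
Branch on R: set R = 1.
(S') alone gives S = 0.
Branch on Q: set Q = 1.
No clause remains; U is free.
A satisfying assignment: P=1,  Q=1,  R=1,  S=0,  T=1,  U=0.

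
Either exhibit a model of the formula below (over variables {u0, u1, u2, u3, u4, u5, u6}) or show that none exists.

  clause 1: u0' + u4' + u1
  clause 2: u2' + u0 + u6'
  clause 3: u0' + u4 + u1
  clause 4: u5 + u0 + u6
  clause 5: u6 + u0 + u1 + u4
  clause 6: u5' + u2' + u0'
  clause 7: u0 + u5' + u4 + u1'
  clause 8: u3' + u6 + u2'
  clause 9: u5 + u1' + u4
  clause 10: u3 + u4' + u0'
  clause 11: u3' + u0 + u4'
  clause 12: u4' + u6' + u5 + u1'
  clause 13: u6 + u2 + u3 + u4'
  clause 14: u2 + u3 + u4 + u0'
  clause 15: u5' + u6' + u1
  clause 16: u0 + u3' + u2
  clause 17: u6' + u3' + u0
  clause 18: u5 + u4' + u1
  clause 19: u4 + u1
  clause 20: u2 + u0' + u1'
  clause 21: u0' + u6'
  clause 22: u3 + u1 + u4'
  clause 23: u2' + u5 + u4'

Try u4 = 1.
Try u0 = 0.
From the singleton clause (u3'), u3 = 0.
From the singleton clause (u1), u1 = 1.
Try u2 = 0.
From the singleton clause (u6), u6 = 1.
From the singleton clause (u5), u5 = 1.
Every clause now holds.

u0: 0, u1: 1, u2: 0, u3: 0, u4: 1, u5: 1, u6: 1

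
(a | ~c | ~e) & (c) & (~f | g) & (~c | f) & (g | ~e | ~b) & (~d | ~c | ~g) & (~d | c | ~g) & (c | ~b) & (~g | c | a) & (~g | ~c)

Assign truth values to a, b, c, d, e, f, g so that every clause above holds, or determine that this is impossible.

UNSATISFIABLE

The clause (c) is unit, so c = 1.
The clause (f) is unit, so f = 1.
The clause (g) is unit, so g = 1.
Now (~g) is unsatisfied and unit — conflict.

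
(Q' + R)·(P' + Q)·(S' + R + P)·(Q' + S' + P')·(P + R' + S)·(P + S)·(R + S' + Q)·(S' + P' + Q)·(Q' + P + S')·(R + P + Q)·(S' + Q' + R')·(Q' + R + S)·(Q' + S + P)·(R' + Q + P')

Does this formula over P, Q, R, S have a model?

Suppose Q = 0.
From the singleton clause (P'), P = 0.
From the singleton clause (S), S = 1.
From the singleton clause (R), R = 1.
All clauses are satisfied.
A satisfying assignment: P ↦ 0; Q ↦ 0; R ↦ 1; S ↦ 1.

Yes, satisfiable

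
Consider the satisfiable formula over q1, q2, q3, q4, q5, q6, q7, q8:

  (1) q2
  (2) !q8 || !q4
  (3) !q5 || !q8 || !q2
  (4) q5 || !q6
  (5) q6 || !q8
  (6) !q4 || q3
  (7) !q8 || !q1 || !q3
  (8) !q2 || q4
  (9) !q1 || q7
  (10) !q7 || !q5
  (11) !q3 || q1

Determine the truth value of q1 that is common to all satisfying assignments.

True

Suppose q1 = false.
(q2) alone gives q2 = true.
(q4) alone gives q4 = true.
(!q8) alone gives q8 = false.
(q3) alone gives q3 = true.
But (!q3) is also a unit clause — contradiction.
So every satisfying assignment has q1 = True.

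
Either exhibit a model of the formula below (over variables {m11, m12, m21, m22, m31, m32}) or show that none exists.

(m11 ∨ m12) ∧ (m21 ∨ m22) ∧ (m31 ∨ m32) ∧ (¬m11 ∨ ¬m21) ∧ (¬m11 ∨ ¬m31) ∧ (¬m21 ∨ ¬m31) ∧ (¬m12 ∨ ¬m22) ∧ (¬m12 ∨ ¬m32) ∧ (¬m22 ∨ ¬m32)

UNSATISFIABLE

Branch on m11: set m11 = True.
The clause (¬m21) is unit, so m21 = False.
The clause (m22) is unit, so m22 = True.
The clause (¬m31) is unit, so m31 = False.
The clause (m32) is unit, so m32 = True.
That conflicts with the unit clause (¬m32).
Backtrack on m11: now try m11 = False.
The clause (m12) is unit, so m12 = True.
The clause (¬m22) is unit, so m22 = False.
The clause (m21) is unit, so m21 = True.
The clause (¬m31) is unit, so m31 = False.
The clause (m32) is unit, so m32 = True.
That conflicts with the unit clause (¬m32).
Both values of m11 lead to a conflict.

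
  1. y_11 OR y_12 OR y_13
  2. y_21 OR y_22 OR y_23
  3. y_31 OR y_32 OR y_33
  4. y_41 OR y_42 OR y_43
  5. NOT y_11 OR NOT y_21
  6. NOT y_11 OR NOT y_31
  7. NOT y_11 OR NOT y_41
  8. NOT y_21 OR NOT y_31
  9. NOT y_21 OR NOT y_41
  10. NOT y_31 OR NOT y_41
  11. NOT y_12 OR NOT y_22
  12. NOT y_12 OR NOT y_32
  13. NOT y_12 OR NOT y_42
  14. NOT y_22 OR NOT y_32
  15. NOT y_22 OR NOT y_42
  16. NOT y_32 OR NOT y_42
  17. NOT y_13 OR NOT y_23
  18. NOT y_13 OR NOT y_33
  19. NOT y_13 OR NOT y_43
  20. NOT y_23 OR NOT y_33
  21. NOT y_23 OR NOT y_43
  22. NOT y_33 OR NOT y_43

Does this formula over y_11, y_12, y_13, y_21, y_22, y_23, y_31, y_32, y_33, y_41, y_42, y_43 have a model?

No, unsatisfiable

Case y_11 = false:
Case y_12 = true:
The clause (NOT y_22) is unit, so y_22 = false.
The clause (NOT y_32) is unit, so y_32 = false.
The clause (NOT y_42) is unit, so y_42 = false.
Case y_21 = true:
The clause (NOT y_31) is unit, so y_31 = false.
The clause (y_33) is unit, so y_33 = true.
The clause (NOT y_41) is unit, so y_41 = false.
The clause (y_43) is unit, so y_43 = true.
Now (NOT y_43) is unsatisfied and unit — conflict.
Undo y_21 and try y_21 = false.
The clause (y_23) is unit, so y_23 = true.
The clause (NOT y_13) is unit, so y_13 = false.
The clause (NOT y_33) is unit, so y_33 = false.
The clause (y_31) is unit, so y_31 = true.
The clause (NOT y_41) is unit, so y_41 = false.
The clause (y_43) is unit, so y_43 = true.
Now (NOT y_43) is unsatisfied and unit — conflict.
Neither y_21 = true nor y_21 = false works.
Undo y_12 and try y_12 = false.
The clause (y_13) is unit, so y_13 = true.
The clause (NOT y_23) is unit, so y_23 = false.
The clause (NOT y_33) is unit, so y_33 = false.
The clause (NOT y_43) is unit, so y_43 = false.
Case y_21 = true:
The clause (NOT y_31) is unit, so y_31 = false.
The clause (y_32) is unit, so y_32 = true.
The clause (NOT y_41) is unit, so y_41 = false.
The clause (y_42) is unit, so y_42 = true.
Now (NOT y_42) is unsatisfied and unit — conflict.
Undo y_21 and try y_21 = false.
The clause (y_22) is unit, so y_22 = true.
The clause (NOT y_32) is unit, so y_32 = false.
The clause (y_31) is unit, so y_31 = true.
The clause (NOT y_41) is unit, so y_41 = false.
The clause (y_42) is unit, so y_42 = true.
Now (NOT y_42) is unsatisfied and unit — conflict.
Neither y_21 = true nor y_21 = false works.
Neither y_12 = true nor y_12 = false works.
Undo y_11 and try y_11 = true.
The clause (NOT y_21) is unit, so y_21 = false.
The clause (NOT y_31) is unit, so y_31 = false.
The clause (NOT y_41) is unit, so y_41 = false.
Case y_22 = true:
The clause (NOT y_12) is unit, so y_12 = false.
The clause (NOT y_32) is unit, so y_32 = false.
The clause (y_33) is unit, so y_33 = true.
The clause (NOT y_42) is unit, so y_42 = false.
The clause (y_43) is unit, so y_43 = true.
Now (NOT y_43) is unsatisfied and unit — conflict.
Undo y_22 and try y_22 = false.
The clause (y_23) is unit, so y_23 = true.
The clause (NOT y_13) is unit, so y_13 = false.
The clause (NOT y_33) is unit, so y_33 = false.
The clause (y_32) is unit, so y_32 = true.
The clause (NOT y_12) is unit, so y_12 = false.
The clause (NOT y_42) is unit, so y_42 = false.
The clause (y_43) is unit, so y_43 = true.
Now (NOT y_43) is unsatisfied and unit — conflict.
Neither y_22 = true nor y_22 = false works.
Neither y_11 = true nor y_11 = false works.
No assignment satisfies every clause.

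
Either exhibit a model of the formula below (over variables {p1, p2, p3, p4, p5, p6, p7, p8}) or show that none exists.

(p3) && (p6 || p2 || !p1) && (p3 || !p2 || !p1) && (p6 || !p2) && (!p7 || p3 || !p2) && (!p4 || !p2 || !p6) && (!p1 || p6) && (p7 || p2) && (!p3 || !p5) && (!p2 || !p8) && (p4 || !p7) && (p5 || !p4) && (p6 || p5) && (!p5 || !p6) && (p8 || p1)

Unit clause (p3) forces p3 = true.
Unit clause (!p5) forces p5 = false.
Unit clause (!p4) forces p4 = false.
Unit clause (!p7) forces p7 = false.
Unit clause (p2) forces p2 = true.
Unit clause (p6) forces p6 = true.
Unit clause (!p8) forces p8 = false.
Unit clause (p1) forces p1 = true.
Every clause now holds.

p1 ↦ true; p2 ↦ true; p3 ↦ true; p4 ↦ false; p5 ↦ false; p6 ↦ true; p7 ↦ false; p8 ↦ false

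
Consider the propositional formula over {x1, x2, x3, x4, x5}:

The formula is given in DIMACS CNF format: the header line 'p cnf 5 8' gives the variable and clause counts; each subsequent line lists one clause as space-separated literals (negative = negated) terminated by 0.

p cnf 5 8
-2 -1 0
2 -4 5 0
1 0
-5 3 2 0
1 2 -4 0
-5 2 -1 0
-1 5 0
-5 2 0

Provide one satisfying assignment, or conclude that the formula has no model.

(x1) alone gives x1 = True.
(¬x2) alone gives x2 = False.
(¬x5) alone gives x5 = False.
Now (x5) is unsatisfied and unit — conflict.

UNSATISFIABLE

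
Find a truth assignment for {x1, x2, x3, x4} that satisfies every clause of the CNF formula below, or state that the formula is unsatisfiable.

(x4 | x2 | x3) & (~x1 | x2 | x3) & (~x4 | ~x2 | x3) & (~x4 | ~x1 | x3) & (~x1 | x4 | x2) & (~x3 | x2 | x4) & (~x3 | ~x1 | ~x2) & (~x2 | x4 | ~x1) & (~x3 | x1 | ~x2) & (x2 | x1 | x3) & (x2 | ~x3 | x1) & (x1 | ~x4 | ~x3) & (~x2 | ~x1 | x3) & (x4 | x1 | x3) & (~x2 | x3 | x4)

Case x4 = 1:
Case x2 = 0:
Case x1 = 1:
Unit clause (x3) forces x3 = 1.
All clauses are satisfied.

x1 ↦ 1,  x2 ↦ 0,  x3 ↦ 1,  x4 ↦ 1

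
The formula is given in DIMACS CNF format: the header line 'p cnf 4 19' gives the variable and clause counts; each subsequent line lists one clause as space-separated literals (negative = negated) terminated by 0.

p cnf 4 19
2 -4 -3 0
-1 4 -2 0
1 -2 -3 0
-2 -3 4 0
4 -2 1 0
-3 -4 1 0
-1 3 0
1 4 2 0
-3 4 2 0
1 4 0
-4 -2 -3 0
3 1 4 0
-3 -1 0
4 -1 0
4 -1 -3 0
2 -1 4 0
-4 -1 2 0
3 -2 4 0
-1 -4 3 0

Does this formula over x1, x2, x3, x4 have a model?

Yes, satisfiable

Case x1 = False:
(x4) alone gives x4 = True.
(¬x3) alone gives x3 = False.
No clause remains; x2 is free.
A satisfying assignment: x1 ↦ False; x2 ↦ False; x3 ↦ False; x4 ↦ True.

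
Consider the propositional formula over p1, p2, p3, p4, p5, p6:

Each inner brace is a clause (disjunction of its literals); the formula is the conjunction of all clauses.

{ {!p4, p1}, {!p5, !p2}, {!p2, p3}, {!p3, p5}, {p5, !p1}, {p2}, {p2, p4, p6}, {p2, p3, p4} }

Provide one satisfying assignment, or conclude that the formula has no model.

UNSATISFIABLE

Unit clause (p2) forces p2 = true.
Unit clause (!p5) forces p5 = false.
Unit clause (p3) forces p3 = true.
Now (!p3) is unsatisfied and unit — conflict.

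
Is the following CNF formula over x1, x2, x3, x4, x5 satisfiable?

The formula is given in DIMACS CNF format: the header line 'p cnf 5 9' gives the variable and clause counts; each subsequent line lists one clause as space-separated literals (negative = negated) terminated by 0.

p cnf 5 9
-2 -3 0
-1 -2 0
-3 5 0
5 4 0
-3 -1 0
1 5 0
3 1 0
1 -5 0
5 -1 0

Case x2 = False:
Case x3 = False:
From the singleton clause (x1), x1 = True.
From the singleton clause (x5), x5 = True.
No clause remains; x4 is free.
A satisfying assignment: x1 ↦ True, x2 ↦ False, x3 ↦ False, x4 ↦ True, x5 ↦ True.

Satisfiable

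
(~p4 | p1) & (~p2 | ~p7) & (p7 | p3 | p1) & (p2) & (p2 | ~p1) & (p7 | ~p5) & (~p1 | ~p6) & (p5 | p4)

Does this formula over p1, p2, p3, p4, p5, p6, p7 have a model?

Yes

From the singleton clause (p2), p2 = 1.
From the singleton clause (~p7), p7 = 0.
From the singleton clause (~p5), p5 = 0.
From the singleton clause (p4), p4 = 1.
From the singleton clause (p1), p1 = 1.
From the singleton clause (~p6), p6 = 0.
No clause remains; p3 is free.
A satisfying assignment: p1 ↦ 1,  p2 ↦ 1,  p3 ↦ 1,  p4 ↦ 1,  p5 ↦ 0,  p6 ↦ 0,  p7 ↦ 0.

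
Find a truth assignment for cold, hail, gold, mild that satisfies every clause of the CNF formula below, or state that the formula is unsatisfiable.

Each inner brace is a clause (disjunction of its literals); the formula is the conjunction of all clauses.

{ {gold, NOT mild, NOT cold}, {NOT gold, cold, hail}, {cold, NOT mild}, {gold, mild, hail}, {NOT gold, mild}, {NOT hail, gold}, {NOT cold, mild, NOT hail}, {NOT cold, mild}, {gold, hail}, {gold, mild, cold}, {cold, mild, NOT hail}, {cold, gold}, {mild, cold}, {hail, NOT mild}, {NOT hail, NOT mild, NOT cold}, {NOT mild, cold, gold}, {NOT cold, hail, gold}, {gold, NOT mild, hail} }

Case cold = true:
Unit clause (mild) forces mild = true.
Unit clause (gold) forces gold = true.
Unit clause (hail) forces hail = true.
Now (NOT hail) is unsatisfied and unit — conflict.
Undo cold and try cold = false.
Unit clause (NOT mild) forces mild = false.
Now (mild) is unsatisfied and unit — conflict.
Either choice for cold ends in contradiction.

UNSATISFIABLE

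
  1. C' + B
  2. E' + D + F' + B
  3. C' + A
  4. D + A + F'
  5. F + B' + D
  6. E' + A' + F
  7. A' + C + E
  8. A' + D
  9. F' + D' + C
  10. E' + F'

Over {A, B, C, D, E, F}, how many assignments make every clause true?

There are 2^6 = 64 truth assignments over (A, B, C, D, E, F).
Split on B. With B = 1, the clauses containing B are satisfied and B' drops from the rest; 4 of the 2^5 = 32 assignments to the other variables satisfy what remains.
With B = 0, by the same count on the reduced clause set, 4 assignments work.
Total: 4 + 4 = 8.

8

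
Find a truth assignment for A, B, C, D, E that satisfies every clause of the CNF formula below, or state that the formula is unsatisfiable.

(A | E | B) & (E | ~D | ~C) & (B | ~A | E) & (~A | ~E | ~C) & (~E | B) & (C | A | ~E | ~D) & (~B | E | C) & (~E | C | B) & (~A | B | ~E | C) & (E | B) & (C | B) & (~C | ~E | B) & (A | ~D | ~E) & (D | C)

A=0,  B=1,  C=1,  D=0,  E=0

Try E = 0.
Unit clause (B) forces B = 1.
Unit clause (C) forces C = 1.
Unit clause (~D) forces D = 0.
Every clause is now satisfied; A is unconstrained.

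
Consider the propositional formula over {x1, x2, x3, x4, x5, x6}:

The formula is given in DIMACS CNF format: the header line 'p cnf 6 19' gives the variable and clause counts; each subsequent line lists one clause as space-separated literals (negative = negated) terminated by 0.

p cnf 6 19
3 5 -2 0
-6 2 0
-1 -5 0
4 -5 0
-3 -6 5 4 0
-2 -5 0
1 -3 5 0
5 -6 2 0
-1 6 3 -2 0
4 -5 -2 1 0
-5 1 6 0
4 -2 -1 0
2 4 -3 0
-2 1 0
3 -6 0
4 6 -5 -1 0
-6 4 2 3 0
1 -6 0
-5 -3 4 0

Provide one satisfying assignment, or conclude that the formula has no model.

x1: False, x2: False, x3: False, x4: False, x5: False, x6: False

Branch on x6: set x6 = False.
Branch on x1: set x1 = False.
From the singleton clause (¬x5), x5 = False.
From the singleton clause (¬x3), x3 = False.
From the singleton clause (¬x2), x2 = False.
Every clause is now satisfied; x4 is unconstrained.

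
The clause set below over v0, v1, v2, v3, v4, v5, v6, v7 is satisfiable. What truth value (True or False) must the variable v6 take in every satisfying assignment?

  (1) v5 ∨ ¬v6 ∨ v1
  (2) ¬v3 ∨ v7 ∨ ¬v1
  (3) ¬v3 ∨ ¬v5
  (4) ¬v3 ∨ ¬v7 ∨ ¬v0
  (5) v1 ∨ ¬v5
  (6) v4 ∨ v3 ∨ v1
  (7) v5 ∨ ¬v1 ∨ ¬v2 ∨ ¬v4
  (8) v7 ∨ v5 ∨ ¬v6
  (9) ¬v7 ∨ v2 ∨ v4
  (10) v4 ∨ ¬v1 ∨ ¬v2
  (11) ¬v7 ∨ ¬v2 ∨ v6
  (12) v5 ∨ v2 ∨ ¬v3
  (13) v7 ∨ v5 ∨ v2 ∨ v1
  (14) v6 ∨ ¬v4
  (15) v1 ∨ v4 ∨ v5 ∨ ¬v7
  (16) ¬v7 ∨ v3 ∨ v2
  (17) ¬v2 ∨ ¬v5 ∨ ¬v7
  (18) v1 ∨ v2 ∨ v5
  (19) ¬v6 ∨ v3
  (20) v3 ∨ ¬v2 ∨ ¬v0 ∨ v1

Suppose v6 = True.
Unit clause (v3) forces v3 = True.
Unit clause (¬v5) forces v5 = False.
Unit clause (v1) forces v1 = True.
Unit clause (v7) forces v7 = True.
Unit clause (¬v0) forces v0 = False.
Unit clause (v2) forces v2 = True.
Unit clause (¬v4) forces v4 = False.
But (v4) is also a unit clause — contradiction.
So every satisfying assignment has v6 = False.

False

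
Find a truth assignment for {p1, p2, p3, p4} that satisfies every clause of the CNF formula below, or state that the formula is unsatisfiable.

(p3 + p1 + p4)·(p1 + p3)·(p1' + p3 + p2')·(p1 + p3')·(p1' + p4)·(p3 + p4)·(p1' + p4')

Case p1 = 1:
The clause (p4) is unit, so p4 = 1.
Now (p4') is unsatisfied and unit — conflict.
Backtrack on p1: now try p1 = 0.
The clause (p3) is unit, so p3 = 1.
Now (p3') is unsatisfied and unit — conflict.
Either choice for p1 ends in contradiction.

UNSATISFIABLE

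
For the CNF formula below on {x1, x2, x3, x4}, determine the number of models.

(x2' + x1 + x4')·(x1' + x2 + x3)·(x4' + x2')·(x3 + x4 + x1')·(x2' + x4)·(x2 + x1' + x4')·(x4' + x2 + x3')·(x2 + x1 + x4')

There are 2^4 = 16 truth assignments over (x1, x2, x3, x4).
Check each against the 8 clauses (columns in the order x1, x2, x3, x4):
  F F F F  ✓ satisfies all
  F F F T  ✗ fails (x2 + x1 + x4')
  F F T F  ✓ satisfies all
  F F T T  ✗ fails (x4' + x2 + x3')
  F T F F  ✗ fails (x2' + x4)
  F T F T  ✗ fails (x2' + x1 + x4')
  F T T F  ✗ fails (x2' + x4)
  F T T T  ✗ fails (x2' + x1 + x4')
  T F F F  ✗ fails (x1' + x2 + x3)
  T F F T  ✗ fails (x1' + x2 + x3)
  T F T F  ✓ satisfies all
  T F T T  ✗ fails (x2 + x1' + x4')
  T T F F  ✗ fails (x3 + x4 + x1')
  T T F T  ✗ fails (x4' + x2')
  T T T F  ✗ fails (x2' + x4)
  T T T T  ✗ fails (x4' + x2')
3 of the 16 rows are models.

3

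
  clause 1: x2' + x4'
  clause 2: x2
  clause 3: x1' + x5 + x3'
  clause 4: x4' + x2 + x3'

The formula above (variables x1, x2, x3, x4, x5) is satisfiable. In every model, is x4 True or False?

Suppose x4 = 1.
The clause (x2') is unit, so x2 = 0.
That conflicts with the unit clause (x2).
So every satisfying assignment has x4 = False.

False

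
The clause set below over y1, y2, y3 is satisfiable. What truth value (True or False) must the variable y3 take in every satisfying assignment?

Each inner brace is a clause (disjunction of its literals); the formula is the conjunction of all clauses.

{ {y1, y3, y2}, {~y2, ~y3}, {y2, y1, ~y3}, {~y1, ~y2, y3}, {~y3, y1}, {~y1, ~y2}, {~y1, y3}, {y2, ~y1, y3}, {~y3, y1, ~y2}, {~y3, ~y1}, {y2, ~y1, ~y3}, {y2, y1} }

Suppose y3 = 1.
Unit clause (~y2) forces y2 = 0.
Unit clause (y1) forces y1 = 1.
That conflicts with the unit clause (~y1).
So every satisfying assignment has y3 = False.

False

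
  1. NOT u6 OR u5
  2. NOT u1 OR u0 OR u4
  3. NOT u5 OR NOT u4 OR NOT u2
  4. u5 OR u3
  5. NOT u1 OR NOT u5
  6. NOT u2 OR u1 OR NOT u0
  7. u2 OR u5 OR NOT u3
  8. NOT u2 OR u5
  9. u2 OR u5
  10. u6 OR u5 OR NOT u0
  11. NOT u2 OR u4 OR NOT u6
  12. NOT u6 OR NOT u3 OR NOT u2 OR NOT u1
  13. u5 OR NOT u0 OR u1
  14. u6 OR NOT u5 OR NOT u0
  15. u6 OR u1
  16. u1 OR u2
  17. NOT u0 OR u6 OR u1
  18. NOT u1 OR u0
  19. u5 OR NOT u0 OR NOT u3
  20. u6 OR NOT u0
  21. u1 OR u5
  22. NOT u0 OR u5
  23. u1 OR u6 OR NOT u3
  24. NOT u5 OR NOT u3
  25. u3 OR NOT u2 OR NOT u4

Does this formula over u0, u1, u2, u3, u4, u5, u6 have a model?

No

Try u6 = false.
(u1) alone gives u1 = true.
(NOT u5) alone gives u5 = false.
(u3) alone gives u3 = true.
(u2) alone gives u2 = true.
But (NOT u2) is also a unit clause — contradiction.
Backtrack on u6: now try u6 = true.
(u5) alone gives u5 = true.
(NOT u1) alone gives u1 = false.
(u2) alone gives u2 = true.
(NOT u4) alone gives u4 = false.
But (u4) is also a unit clause — contradiction.
Both values of u6 lead to a conflict.
No assignment satisfies every clause.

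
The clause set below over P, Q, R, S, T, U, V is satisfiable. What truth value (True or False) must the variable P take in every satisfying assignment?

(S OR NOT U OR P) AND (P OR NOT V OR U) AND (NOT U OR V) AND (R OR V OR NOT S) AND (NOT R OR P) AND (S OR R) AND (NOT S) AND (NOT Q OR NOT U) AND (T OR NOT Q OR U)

True

Suppose P = false.
Unit clause (NOT R) forces R = false.
Unit clause (S) forces S = true.
Now (NOT S) is unsatisfied and unit — conflict.
So every satisfying assignment has P = True.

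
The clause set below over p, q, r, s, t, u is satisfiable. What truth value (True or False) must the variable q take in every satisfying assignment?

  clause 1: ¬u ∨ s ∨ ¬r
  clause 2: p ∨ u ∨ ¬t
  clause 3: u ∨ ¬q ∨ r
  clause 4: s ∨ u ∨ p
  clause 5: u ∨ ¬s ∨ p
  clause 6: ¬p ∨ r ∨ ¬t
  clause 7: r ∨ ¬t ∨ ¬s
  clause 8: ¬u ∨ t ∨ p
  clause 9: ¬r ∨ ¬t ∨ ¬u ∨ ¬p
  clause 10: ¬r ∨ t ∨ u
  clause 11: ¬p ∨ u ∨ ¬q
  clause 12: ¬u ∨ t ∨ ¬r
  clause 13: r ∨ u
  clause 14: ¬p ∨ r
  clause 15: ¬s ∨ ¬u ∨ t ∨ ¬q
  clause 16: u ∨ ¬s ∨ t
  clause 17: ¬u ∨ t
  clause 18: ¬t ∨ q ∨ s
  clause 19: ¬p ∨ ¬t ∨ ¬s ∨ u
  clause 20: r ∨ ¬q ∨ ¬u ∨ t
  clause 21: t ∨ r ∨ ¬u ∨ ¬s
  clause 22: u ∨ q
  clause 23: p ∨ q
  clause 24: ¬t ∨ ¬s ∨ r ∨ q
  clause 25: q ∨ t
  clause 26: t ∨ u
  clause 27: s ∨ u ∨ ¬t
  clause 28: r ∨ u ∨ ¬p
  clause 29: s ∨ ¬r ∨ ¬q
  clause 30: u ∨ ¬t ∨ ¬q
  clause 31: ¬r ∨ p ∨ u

True

Suppose q = False.
(u) alone gives u = True.
(t) alone gives t = True.
(s) alone gives s = True.
(r) alone gives r = True.
(¬p) alone gives p = False.
Now (p) is unsatisfied and unit — conflict.
So every satisfying assignment has q = True.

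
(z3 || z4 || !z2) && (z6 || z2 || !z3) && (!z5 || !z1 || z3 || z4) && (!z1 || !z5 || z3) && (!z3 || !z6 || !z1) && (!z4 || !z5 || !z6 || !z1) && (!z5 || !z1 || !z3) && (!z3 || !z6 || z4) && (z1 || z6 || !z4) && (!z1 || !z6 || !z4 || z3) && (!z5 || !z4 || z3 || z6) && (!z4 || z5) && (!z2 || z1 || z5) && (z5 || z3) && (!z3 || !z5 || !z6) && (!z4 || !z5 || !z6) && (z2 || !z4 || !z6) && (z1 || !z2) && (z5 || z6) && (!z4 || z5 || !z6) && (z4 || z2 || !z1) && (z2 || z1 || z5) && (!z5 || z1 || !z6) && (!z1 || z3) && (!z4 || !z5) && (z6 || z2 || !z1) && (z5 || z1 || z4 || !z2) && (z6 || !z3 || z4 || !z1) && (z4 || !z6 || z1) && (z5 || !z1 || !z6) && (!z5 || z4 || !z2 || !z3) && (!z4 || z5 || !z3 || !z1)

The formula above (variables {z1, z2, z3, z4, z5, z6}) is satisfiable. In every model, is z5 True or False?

True

Suppose z5 = false.
From the singleton clause (!z4), z4 = false.
From the singleton clause (z3), z3 = true.
From the singleton clause (!z6), z6 = false.
But (z6) is also a unit clause — contradiction.
So every satisfying assignment has z5 = True.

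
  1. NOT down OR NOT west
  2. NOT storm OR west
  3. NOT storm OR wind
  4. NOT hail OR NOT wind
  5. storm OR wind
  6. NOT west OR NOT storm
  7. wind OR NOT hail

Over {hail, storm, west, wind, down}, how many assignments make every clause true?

There are 2^5 = 32 truth assignments over (hail, storm, west, wind, down).
Split on wind. With wind = true, the clauses containing wind are satisfied and NOT wind drops from the rest; 3 of the 2^4 = 16 assignments to the other variables satisfy what remains.
With wind = false, by the same count on the reduced clause set, 0 assignments work.
(One model: hail=F, storm=F, west=F, wind=T, down=F.)
Total: 3 + 0 = 3.

3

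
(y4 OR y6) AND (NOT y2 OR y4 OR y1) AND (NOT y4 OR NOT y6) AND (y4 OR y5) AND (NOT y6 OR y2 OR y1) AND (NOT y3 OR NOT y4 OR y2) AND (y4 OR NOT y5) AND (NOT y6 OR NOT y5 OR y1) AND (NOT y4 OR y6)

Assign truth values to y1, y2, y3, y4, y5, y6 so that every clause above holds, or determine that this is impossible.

Branch on y4: set y4 = true.
The clause (NOT y6) is unit, so y6 = false.
That conflicts with the unit clause (y6).
Backtrack on y4: now try y4 = false.
The clause (y6) is unit, so y6 = true.
The clause (y5) is unit, so y5 = true.
That conflicts with the unit clause (NOT y5).
Either choice for y4 ends in contradiction.

UNSATISFIABLE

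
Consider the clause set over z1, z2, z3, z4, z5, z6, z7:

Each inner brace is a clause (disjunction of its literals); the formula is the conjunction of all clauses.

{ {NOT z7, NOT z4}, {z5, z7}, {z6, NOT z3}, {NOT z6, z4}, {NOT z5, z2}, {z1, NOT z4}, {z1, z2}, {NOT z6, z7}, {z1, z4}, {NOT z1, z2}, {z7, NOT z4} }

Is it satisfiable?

Case z7 = true:
The clause (NOT z4) is unit, so z4 = false.
The clause (NOT z6) is unit, so z6 = false.
The clause (NOT z3) is unit, so z3 = false.
The clause (z1) is unit, so z1 = true.
The clause (z2) is unit, so z2 = true.
No clause remains; z5 is free.
A satisfying assignment: z1 ↦ true, z2 ↦ true, z3 ↦ false, z4 ↦ false, z5 ↦ true, z6 ↦ false, z7 ↦ true.

Yes, satisfiable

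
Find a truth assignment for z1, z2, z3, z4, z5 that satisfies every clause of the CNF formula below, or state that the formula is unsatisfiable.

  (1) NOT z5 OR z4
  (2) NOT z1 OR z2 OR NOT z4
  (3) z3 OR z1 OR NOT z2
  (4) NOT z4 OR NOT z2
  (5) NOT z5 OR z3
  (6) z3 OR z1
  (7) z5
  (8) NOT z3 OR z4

Unit clause (z5) forces z5 = true.
Unit clause (z4) forces z4 = true.
Unit clause (NOT z2) forces z2 = false.
Unit clause (NOT z1) forces z1 = false.
Unit clause (z3) forces z3 = true.
All clauses are satisfied.

z1 ↦ false, z2 ↦ false, z3 ↦ true, z4 ↦ true, z5 ↦ true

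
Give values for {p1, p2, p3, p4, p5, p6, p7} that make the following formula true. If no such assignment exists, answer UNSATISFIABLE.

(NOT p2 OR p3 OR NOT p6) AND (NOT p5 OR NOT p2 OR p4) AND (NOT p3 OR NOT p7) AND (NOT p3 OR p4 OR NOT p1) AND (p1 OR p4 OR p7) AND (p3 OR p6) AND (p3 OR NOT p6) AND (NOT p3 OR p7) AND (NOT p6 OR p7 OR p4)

UNSATISFIABLE

Try p3 = false.
The clause (p6) is unit, so p6 = true.
But (NOT p6) is also a unit clause — contradiction.
Backtrack on p3: now try p3 = true.
The clause (NOT p7) is unit, so p7 = false.
But (p7) is also a unit clause — contradiction.
Either choice for p3 ends in contradiction.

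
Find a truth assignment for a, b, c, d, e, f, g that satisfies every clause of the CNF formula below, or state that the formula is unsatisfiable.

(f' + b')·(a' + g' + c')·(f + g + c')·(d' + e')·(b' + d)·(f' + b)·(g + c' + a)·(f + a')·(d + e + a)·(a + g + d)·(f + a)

Branch on f: set f = 0.
The clause (a') is unit, so a = 0.
That conflicts with the unit clause (a).
That branch fails; take f = 1 instead.
The clause (b') is unit, so b = 0.
That conflicts with the unit clause (b).
Both values of f lead to a conflict.

UNSATISFIABLE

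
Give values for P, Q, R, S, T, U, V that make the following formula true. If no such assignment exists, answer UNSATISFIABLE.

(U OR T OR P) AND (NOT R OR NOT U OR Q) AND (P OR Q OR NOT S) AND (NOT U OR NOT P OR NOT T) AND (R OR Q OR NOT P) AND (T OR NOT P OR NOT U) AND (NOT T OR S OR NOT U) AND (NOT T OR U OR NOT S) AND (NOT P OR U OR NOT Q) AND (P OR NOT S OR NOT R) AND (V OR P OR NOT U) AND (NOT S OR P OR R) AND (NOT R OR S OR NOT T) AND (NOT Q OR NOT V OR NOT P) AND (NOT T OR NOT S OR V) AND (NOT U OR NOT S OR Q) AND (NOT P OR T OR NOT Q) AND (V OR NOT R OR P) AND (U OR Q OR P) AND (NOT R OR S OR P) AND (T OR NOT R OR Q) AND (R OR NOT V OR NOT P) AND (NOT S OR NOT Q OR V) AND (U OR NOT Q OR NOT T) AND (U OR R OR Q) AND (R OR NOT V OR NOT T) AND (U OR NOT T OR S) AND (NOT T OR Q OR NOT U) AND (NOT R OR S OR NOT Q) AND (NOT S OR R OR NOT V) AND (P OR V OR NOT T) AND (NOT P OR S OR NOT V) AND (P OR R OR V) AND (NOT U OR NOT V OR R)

UNSATISFIABLE

Suppose U = true.
Suppose R = false.
Unit clause (NOT V) forces V = false.
Unit clause (P) forces P = true.
Unit clause (NOT T) forces T = false.
But (T) is also a unit clause — contradiction.
Undo R and try R = true.
Unit clause (Q) forces Q = true.
Unit clause (S) forces S = true.
Unit clause (P) forces P = true.
Unit clause (NOT T) forces T = false.
But (T) is also a unit clause — contradiction.
Both values of R lead to a conflict.
Undo U and try U = false.
Suppose T = true.
Unit clause (NOT S) forces S = false.
But (S) is also a unit clause — contradiction.
Undo T and try T = false.
Unit clause (P) forces P = true.
Unit clause (NOT Q) forces Q = false.
Unit clause (R) forces R = true.
But (NOT R) is also a unit clause — contradiction.
Both values of T lead to a conflict.
Both values of U lead to a conflict.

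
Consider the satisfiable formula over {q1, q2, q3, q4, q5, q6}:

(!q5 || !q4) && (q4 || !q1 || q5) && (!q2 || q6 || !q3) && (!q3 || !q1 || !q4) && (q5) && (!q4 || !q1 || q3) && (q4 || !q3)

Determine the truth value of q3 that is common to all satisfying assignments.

Suppose q3 = true.
Unit clause (q5) forces q5 = true.
Unit clause (!q4) forces q4 = false.
That conflicts with the unit clause (q4).
So every satisfying assignment has q3 = False.

False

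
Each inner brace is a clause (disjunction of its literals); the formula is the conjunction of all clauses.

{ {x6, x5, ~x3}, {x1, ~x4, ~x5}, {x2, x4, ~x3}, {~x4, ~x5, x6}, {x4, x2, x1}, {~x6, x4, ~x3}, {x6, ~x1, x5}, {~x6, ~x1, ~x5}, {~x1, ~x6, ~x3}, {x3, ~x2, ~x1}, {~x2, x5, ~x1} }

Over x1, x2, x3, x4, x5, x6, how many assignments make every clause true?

There are 2^6 = 64 truth assignments over (x1, x2, x3, x4, x5, x6).
Split on x4. With x4 = 1, the clauses containing x4 are satisfied and ~x4 drops from the rest; 7 of the 2^5 = 32 assignments to the other variables satisfy what remains.
With x4 = 0, by the same count on the reduced clause set, 8 assignments work.
(One model: x1=F, x2=F, x3=F, x4=T, x5=F, x6=F.)
Total: 7 + 8 = 15.

15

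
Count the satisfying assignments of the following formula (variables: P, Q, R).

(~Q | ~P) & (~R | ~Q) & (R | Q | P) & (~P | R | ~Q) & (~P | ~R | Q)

There are 2^3 = 8 truth assignments over (P, Q, R).
Check each against the 5 clauses (columns in the order P, Q, R):
  F F F  ✗ fails (R | Q | P)
  F F T  ✓ satisfies all
  F T F  ✓ satisfies all
  F T T  ✗ fails (~R | ~Q)
  T F F  ✓ satisfies all
  T F T  ✗ fails (~P | ~R | Q)
  T T F  ✗ fails (~Q | ~P)
  T T T  ✗ fails (~Q | ~P)
3 of the 8 rows are models.

3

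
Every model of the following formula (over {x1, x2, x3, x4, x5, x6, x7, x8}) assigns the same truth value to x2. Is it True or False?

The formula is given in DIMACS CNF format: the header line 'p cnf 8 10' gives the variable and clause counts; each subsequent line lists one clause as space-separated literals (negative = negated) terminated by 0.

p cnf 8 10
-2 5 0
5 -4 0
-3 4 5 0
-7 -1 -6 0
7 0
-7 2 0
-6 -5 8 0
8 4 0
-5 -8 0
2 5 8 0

Suppose x2 = False.
The clause (x7) is unit, so x7 = True.
Now (¬x7) is unsatisfied and unit — conflict.
So every satisfying assignment has x2 = True.

True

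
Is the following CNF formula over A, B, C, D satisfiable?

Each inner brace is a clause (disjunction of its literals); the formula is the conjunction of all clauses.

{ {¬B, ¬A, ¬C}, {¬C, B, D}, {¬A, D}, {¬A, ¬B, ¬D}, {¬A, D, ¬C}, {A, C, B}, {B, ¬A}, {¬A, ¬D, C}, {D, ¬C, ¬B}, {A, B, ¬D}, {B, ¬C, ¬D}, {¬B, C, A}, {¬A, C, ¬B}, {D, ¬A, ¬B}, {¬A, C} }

Yes, satisfiable

Suppose A = False.
Suppose C = True.
Suppose B = True.
(D) alone gives D = True.
This assignment satisfies each clause.
A satisfying assignment: A: False; B: True; C: True; D: True.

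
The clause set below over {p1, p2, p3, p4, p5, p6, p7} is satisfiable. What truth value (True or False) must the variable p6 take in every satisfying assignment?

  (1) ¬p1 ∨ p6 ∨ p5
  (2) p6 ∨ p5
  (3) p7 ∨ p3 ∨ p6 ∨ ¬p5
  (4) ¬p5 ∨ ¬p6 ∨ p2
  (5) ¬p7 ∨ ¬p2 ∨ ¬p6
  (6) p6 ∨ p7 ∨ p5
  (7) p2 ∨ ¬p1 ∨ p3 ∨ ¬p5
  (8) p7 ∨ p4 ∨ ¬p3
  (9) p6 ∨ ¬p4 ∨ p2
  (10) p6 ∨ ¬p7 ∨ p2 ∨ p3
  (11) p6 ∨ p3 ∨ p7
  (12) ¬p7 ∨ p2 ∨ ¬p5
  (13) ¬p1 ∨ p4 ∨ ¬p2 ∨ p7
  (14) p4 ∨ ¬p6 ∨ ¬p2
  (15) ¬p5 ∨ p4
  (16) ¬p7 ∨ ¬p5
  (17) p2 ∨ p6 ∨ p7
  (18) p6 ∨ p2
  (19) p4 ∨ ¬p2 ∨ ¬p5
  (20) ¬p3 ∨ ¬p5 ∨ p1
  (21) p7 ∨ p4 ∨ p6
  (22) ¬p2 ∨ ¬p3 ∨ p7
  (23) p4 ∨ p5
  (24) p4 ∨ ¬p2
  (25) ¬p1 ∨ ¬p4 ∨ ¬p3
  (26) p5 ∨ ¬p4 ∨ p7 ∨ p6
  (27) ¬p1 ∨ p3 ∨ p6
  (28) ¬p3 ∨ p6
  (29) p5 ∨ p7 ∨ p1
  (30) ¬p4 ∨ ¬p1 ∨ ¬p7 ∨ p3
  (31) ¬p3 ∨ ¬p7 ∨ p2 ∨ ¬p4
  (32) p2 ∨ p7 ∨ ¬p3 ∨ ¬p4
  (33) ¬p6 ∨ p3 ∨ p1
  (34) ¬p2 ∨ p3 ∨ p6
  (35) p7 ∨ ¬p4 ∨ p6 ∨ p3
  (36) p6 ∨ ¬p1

True

Suppose p6 = False.
Unit clause (p5) forces p5 = True.
Unit clause (p4) forces p4 = True.
Unit clause (p2) forces p2 = True.
Unit clause (¬p7) forces p7 = False.
Unit clause (p3) forces p3 = True.
That conflicts with the unit clause (¬p3).
So every satisfying assignment has p6 = True.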